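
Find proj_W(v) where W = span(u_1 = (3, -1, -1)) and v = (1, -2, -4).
proj_W(v) = (27/11, -9/11, -9/11)

Set up U = [u_1 | ... | u_1] ∈ R^(3×1). The projector onto W = col(U) is P = U (U^T U)^(-1) U^T.
Compute U^T U =
  [11],
and U^T v = (9).
Solve U^T U · c = U^T v for the coefficients: c = (9/11). The projection is proj_W(v) = U c.
Check: (v - proj_W(v)) · u_1 = 0  (should be 0).
Result: proj_W(v) = (27/11, -9/11, -9/11).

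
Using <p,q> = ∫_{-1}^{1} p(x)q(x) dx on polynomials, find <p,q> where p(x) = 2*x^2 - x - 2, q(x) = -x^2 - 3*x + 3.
<p,q> = -82/15

Expand the product: p(x)·q(x) = -2*x^4 - 5*x^3 + 11*x^2 + 3*x - 6.
∫_{-1}^{1} of each monomial x^k gives [2/(k+1) if k even, 0 if k odd]. Integrating term-by-term (or equivalently evaluating the antiderivative F(x) = -2*x^5/5 - 5*x^4/4 + 11*x^3/3 + 3*x^2/2 - 6*x at the endpoints):
  F(1) − F(−1) = -149/60 − (179/60) = -82/15.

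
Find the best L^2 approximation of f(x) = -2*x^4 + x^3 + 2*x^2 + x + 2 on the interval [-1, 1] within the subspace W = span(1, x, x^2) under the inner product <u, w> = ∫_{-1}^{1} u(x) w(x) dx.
g(x) = 2*x^2/7 + 8*x/5 + 76/35

The best approximation g ∈ W is the orthogonal projection of f onto W. Writing g = a_0 + a_1 x + a_2 x^2, the coefficients solve the normal equations G · a = b where
  G_{ij} = <φ_i, φ_j> and b_i = <f, φ_i>, with φ_0 = 1, φ_1 = x, φ_2 = x^2.
G =
  [2, 0, 2/3]
  [0, 2/3, 0]
  [2/3, 0, 2/5],
b = (68/15, 16/15, 164/105).
Solving gives a_0 = 76/35, a_1 = 8/5, a_2 = 2/7, so
  g(x) = 2*x^2/7 + 8*x/5 + 76/35.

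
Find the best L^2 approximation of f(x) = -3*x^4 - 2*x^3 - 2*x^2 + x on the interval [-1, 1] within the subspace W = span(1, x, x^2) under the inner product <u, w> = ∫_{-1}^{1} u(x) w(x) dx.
g(x) = -32*x^2/7 - x/5 + 9/35

The best approximation g ∈ W is the orthogonal projection of f onto W. Writing g = a_0 + a_1 x + a_2 x^2, the coefficients solve the normal equations G · a = b where
  G_{ij} = <φ_i, φ_j> and b_i = <f, φ_i>, with φ_0 = 1, φ_1 = x, φ_2 = x^2.
G =
  [2, 0, 2/3]
  [0, 2/3, 0]
  [2/3, 0, 2/5],
b = (-38/15, -2/15, -58/35).
Solving gives a_0 = 9/35, a_1 = -1/5, a_2 = -32/7, so
  g(x) = -32*x^2/7 - x/5 + 9/35.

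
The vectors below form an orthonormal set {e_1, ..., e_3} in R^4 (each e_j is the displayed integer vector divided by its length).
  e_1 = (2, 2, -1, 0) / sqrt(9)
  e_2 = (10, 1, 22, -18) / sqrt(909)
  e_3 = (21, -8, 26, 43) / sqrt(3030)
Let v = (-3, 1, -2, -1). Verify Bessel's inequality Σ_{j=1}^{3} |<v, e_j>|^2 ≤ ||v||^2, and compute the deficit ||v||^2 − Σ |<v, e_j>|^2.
Σ |<v, e_j>|^2 = 193/15; ||v||^2 = 15; deficit = 32/15

Write each e_j = u_j / sqrt(<u_j, u_j>) where u_j is the displayed integer vector. Then <v, e_j> = <v, u_j> / sqrt(<u_j, u_j>), so |<v, e_j>|^2 = <v, u_j>^2 / <u_j, u_j>.
Coefficients: <v, e_1> = -2/sqrt(9), <v, e_2> = -55/sqrt(909), <v, e_3> = -166/sqrt(3030).
Square and sum: Σ |<v, e_j>|^2 = 193/15.
Compute ||v||^2 = v·v = 15.
Deficit = 15 − 193/15 = 32/15 ≥ 0, confirming Bessel's inequality. (The deficit equals ||v − Σ <v,e_j> e_j||^2, the squared distance from v to span{e_j}.)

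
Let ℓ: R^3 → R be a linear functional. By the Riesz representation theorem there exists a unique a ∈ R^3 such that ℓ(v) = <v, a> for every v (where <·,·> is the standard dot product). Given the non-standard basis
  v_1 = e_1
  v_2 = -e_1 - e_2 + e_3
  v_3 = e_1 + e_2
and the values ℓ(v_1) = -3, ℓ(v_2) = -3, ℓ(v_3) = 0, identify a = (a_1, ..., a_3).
a = (-3, 3, -3)

Write a = (a_1, ..., a_3) in the standard basis. For each basis vector v_i, ℓ(v_i) = <v_i, a> is a linear equation in the a_j's. Collect the n equations into a matrix system V a = ℓ, where row i of V is v_i (expressed in the standard basis). Since V is invertible (lower-triangular with 1s on the diagonal, up to permutation), solve by back-substitution:
  V =
[[1, 0, 0],
 [-1, -1, 1],
 [1, 1, 0]]
  V a = (-3, -3, 0)
Solving gives a = (-3, 3, -3).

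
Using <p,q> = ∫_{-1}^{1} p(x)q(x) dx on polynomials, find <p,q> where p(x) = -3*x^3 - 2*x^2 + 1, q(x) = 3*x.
<p,q> = -18/5

Expand the product: p(x)·q(x) = -9*x^4 - 6*x^3 + 3*x.
∫_{-1}^{1} of each monomial x^k gives [2/(k+1) if k even, 0 if k odd]. Integrating term-by-term (or equivalently evaluating the antiderivative F(x) = -9*x^5/5 - 3*x^4/2 + 3*x^2/2 at the endpoints):
  F(1) − F(−1) = -9/5 − (9/5) = -18/5.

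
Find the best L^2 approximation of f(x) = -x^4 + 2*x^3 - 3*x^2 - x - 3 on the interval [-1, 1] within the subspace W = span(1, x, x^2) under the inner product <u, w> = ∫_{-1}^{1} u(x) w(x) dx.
g(x) = -27*x^2/7 + x/5 - 102/35

The best approximation g ∈ W is the orthogonal projection of f onto W. Writing g = a_0 + a_1 x + a_2 x^2, the coefficients solve the normal equations G · a = b where
  G_{ij} = <φ_i, φ_j> and b_i = <f, φ_i>, with φ_0 = 1, φ_1 = x, φ_2 = x^2.
G =
  [2, 0, 2/3]
  [0, 2/3, 0]
  [2/3, 0, 2/5],
b = (-42/5, 2/15, -122/35).
Solving gives a_0 = -102/35, a_1 = 1/5, a_2 = -27/7, so
  g(x) = -27*x^2/7 + x/5 - 102/35.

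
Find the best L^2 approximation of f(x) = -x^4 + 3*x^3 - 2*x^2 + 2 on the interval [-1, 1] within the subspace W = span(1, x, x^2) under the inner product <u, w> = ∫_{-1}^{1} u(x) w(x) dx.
g(x) = -20*x^2/7 + 9*x/5 + 73/35

The best approximation g ∈ W is the orthogonal projection of f onto W. Writing g = a_0 + a_1 x + a_2 x^2, the coefficients solve the normal equations G · a = b where
  G_{ij} = <φ_i, φ_j> and b_i = <f, φ_i>, with φ_0 = 1, φ_1 = x, φ_2 = x^2.
G =
  [2, 0, 2/3]
  [0, 2/3, 0]
  [2/3, 0, 2/5],
b = (34/15, 6/5, 26/105).
Solving gives a_0 = 73/35, a_1 = 9/5, a_2 = -20/7, so
  g(x) = -20*x^2/7 + 9*x/5 + 73/35.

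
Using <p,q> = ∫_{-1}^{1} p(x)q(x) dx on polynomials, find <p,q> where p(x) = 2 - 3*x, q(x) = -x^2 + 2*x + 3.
<p,q> = 20/3

Expand the product: p(x)·q(x) = 3*x^3 - 8*x^2 - 5*x + 6.
∫_{-1}^{1} of each monomial x^k gives [2/(k+1) if k even, 0 if k odd]. Integrating term-by-term (or equivalently evaluating the antiderivative F(x) = 3*x^4/4 - 8*x^3/3 - 5*x^2/2 + 6*x at the endpoints):
  F(1) − F(−1) = 19/12 − (-61/12) = 20/3.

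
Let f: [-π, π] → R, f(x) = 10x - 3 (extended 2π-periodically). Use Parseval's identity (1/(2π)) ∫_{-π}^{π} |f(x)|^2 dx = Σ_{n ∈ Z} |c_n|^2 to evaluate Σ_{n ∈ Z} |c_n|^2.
Σ |c_n|^2 = 100π^2/3 + 9

Expand and integrate term by term over [-π, π]:
  ∫ (10x)^2 dx = 100·(2π^3/3); ∫ 2·10·(-3)·x dx = 0 (odd integrand); ∫ (-3)^2 dx = 9·2π.
So (1/(2π)) ∫_{-π}^{π} (10x - 3)^2 dx = 100π^2/3 + 9 = 100π^2/3 + 9.
Parseval ⇒ Σ |c_n|^2 = 100π^2/3 + 9.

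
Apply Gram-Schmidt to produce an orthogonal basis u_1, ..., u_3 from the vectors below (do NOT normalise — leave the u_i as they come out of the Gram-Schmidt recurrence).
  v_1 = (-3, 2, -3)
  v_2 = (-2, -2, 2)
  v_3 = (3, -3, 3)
Orthogonal basis:
  u_1 = (-3, 2, -3)
  u_2 = (-28/11, -18/11, 16/11)
  u_3 = (3/31, -18/31, -15/31)

Apply the Gram-Schmidt recurrence
  u_1 = v_1
  u_i = v_i − Σ_{j<i} ((v_i · u_j) / (u_j · u_j)) · u_j.

Step by step this gives:
  u_1 = (-3, 2, -3)
  u_2 = (-28/11, -18/11, 16/11)
  u_3 = (3/31, -18/31, -15/31)

Orthogonality check:
  u_2 · u_1 = 0 (should be 0)
  u_3 · u_1 = 0 (should be 0)
  u_3 · u_2 = 0 (should be 0)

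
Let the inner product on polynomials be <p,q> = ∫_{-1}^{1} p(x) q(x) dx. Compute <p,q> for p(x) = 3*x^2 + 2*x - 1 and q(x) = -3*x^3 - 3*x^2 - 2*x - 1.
<p,q> = -20/3

Expand the product: p(x)·q(x) = -9*x^5 - 15*x^4 - 9*x^3 - 4*x^2 + 1.
∫_{-1}^{1} of each monomial x^k gives [2/(k+1) if k even, 0 if k odd]. Integrating term-by-term (or equivalently evaluating the antiderivative F(x) = -3*x^6/2 - 3*x^5 - 9*x^4/4 - 4*x^3/3 + x at the endpoints):
  F(1) − F(−1) = -85/12 − (-5/12) = -20/3.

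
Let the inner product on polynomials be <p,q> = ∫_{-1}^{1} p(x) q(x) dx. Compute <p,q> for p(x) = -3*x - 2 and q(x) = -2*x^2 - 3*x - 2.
<p,q> = 50/3

Expand the product: p(x)·q(x) = 6*x^3 + 13*x^2 + 12*x + 4.
∫_{-1}^{1} of each monomial x^k gives [2/(k+1) if k even, 0 if k odd]. Integrating term-by-term (or equivalently evaluating the antiderivative F(x) = 3*x^4/2 + 13*x^3/3 + 6*x^2 + 4*x at the endpoints):
  F(1) − F(−1) = 95/6 − (-5/6) = 50/3.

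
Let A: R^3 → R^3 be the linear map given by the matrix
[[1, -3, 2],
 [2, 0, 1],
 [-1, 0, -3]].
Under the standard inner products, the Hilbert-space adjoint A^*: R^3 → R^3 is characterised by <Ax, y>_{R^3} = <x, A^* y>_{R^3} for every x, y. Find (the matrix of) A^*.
A^* = A^T =
[[1, 2, -1],
 [-3, 0, 0],
 [2, 1, -3]]

For real matrices with standard dot products, the defining identity <Ax, y> = <x, A^* y> gives (Ax)^T y = x^T (A^*) y, i.e. x^T A^T y = x^T (A^*) y. Since this holds for all x, y, we must have A^* = A^T. Therefore
A^* =
[[1, 2, -1],
 [-3, 0, 0],
 [2, 1, -3]].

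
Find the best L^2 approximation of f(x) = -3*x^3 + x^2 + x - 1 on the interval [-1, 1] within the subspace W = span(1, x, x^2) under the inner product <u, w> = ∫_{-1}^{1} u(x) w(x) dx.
g(x) = x^2 - 4*x/5 - 1

The best approximation g ∈ W is the orthogonal projection of f onto W. Writing g = a_0 + a_1 x + a_2 x^2, the coefficients solve the normal equations G · a = b where
  G_{ij} = <φ_i, φ_j> and b_i = <f, φ_i>, with φ_0 = 1, φ_1 = x, φ_2 = x^2.
G =
  [2, 0, 2/3]
  [0, 2/3, 0]
  [2/3, 0, 2/5],
b = (-4/3, -8/15, -4/15).
Solving gives a_0 = -1, a_1 = -4/5, a_2 = 1, so
  g(x) = x^2 - 4*x/5 - 1.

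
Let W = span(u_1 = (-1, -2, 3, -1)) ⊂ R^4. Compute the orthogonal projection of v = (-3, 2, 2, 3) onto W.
proj_W(v) = (-2/15, -4/15, 2/5, -2/15)

Set up U = [u_1 | ... | u_1] ∈ R^(4×1). The projector onto W = col(U) is P = U (U^T U)^(-1) U^T.
Compute U^T U =
  [15],
and U^T v = (2).
Solve U^T U · c = U^T v for the coefficients: c = (2/15). The projection is proj_W(v) = U c.
Check: (v - proj_W(v)) · u_1 = 0  (should be 0).
Result: proj_W(v) = (-2/15, -4/15, 2/5, -2/15).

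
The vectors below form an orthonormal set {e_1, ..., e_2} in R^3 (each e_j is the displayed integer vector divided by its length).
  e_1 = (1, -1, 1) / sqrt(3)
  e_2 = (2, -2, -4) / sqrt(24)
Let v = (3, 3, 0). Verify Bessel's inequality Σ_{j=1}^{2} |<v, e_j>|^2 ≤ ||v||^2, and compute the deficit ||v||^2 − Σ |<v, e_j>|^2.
Σ |<v, e_j>|^2 = 0; ||v||^2 = 18; deficit = 18

Write each e_j = u_j / sqrt(<u_j, u_j>) where u_j is the displayed integer vector. Then <v, e_j> = <v, u_j> / sqrt(<u_j, u_j>), so |<v, e_j>|^2 = <v, u_j>^2 / <u_j, u_j>.
Coefficients: <v, e_1> = 0/sqrt(3), <v, e_2> = 0/sqrt(24).
Square and sum: Σ |<v, e_j>|^2 = 0.
Compute ||v||^2 = v·v = 18.
Deficit = 18 − 0 = 18 ≥ 0, confirming Bessel's inequality. (The deficit equals ||v − Σ <v,e_j> e_j||^2, the squared distance from v to span{e_j}.)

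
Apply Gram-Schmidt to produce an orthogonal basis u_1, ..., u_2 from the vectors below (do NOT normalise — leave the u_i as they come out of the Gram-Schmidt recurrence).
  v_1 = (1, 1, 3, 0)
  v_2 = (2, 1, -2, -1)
Orthogonal basis:
  u_1 = (1, 1, 3, 0)
  u_2 = (25/11, 14/11, -13/11, -1)

Apply the Gram-Schmidt recurrence
  u_1 = v_1
  u_i = v_i − Σ_{j<i} ((v_i · u_j) / (u_j · u_j)) · u_j.

Step by step this gives:
  u_1 = (1, 1, 3, 0)
  u_2 = (25/11, 14/11, -13/11, -1)

Orthogonality check:
  u_2 · u_1 = 0 (should be 0)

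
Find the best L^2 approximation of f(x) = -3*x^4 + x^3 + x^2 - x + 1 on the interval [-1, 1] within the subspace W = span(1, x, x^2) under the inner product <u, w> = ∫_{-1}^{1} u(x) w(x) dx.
g(x) = -11*x^2/7 - 2*x/5 + 44/35

The best approximation g ∈ W is the orthogonal projection of f onto W. Writing g = a_0 + a_1 x + a_2 x^2, the coefficients solve the normal equations G · a = b where
  G_{ij} = <φ_i, φ_j> and b_i = <f, φ_i>, with φ_0 = 1, φ_1 = x, φ_2 = x^2.
G =
  [2, 0, 2/3]
  [0, 2/3, 0]
  [2/3, 0, 2/5],
b = (22/15, -4/15, 22/105).
Solving gives a_0 = 44/35, a_1 = -2/5, a_2 = -11/7, so
  g(x) = -11*x^2/7 - 2*x/5 + 44/35.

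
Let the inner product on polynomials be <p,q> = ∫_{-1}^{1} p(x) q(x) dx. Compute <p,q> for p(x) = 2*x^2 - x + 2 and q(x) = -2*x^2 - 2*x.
<p,q> = -44/15

Expand the product: p(x)·q(x) = -4*x^4 - 2*x^3 - 2*x^2 - 4*x.
∫_{-1}^{1} of each monomial x^k gives [2/(k+1) if k even, 0 if k odd]. Integrating term-by-term (or equivalently evaluating the antiderivative F(x) = -4*x^5/5 - x^4/2 - 2*x^3/3 - 2*x^2 at the endpoints):
  F(1) − F(−1) = -119/30 − (-31/30) = -44/15.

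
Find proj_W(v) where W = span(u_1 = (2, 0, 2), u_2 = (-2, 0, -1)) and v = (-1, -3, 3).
proj_W(v) = (-1, 0, 3)

Set up U = [u_1 | ... | u_2] ∈ R^(3×2). The projector onto W = col(U) is P = U (U^T U)^(-1) U^T.
Compute U^T U =
  [8, -6]
  [-6, 5],
and U^T v = (4, -1).
Solve U^T U · c = U^T v for the coefficients: c = (7/2, 4). The projection is proj_W(v) = U c.
Check: (v - proj_W(v)) · u_1 = 0  (should be 0).
Check: (v - proj_W(v)) · u_2 = 0  (should be 0).
Result: proj_W(v) = (-1, 0, 3).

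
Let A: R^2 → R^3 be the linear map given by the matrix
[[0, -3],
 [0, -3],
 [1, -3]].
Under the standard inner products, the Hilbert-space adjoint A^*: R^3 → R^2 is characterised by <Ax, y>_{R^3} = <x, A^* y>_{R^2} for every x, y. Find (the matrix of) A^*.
A^* = A^T =
[[0, 0, 1],
 [-3, -3, -3]]

For real matrices with standard dot products, the defining identity <Ax, y> = <x, A^* y> gives (Ax)^T y = x^T (A^*) y, i.e. x^T A^T y = x^T (A^*) y. Since this holds for all x, y, we must have A^* = A^T. Therefore
A^* =
[[0, 0, 1],
 [-3, -3, -3]].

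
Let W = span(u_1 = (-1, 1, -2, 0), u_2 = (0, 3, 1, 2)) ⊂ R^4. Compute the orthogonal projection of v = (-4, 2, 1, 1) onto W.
proj_W(v) = (-47/83, 197/83, -44/83, 100/83)

Set up U = [u_1 | ... | u_2] ∈ R^(4×2). The projector onto W = col(U) is P = U (U^T U)^(-1) U^T.
Compute U^T U =
  [6, 1]
  [1, 14],
and U^T v = (4, 9).
Solve U^T U · c = U^T v for the coefficients: c = (47/83, 50/83). The projection is proj_W(v) = U c.
Check: (v - proj_W(v)) · u_1 = 0  (should be 0).
Check: (v - proj_W(v)) · u_2 = 0  (should be 0).
Result: proj_W(v) = (-47/83, 197/83, -44/83, 100/83).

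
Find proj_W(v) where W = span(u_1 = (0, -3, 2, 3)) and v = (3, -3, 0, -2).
proj_W(v) = (0, -9/22, 3/11, 9/22)

Set up U = [u_1 | ... | u_1] ∈ R^(4×1). The projector onto W = col(U) is P = U (U^T U)^(-1) U^T.
Compute U^T U =
  [22],
and U^T v = (3).
Solve U^T U · c = U^T v for the coefficients: c = (3/22). The projection is proj_W(v) = U c.
Check: (v - proj_W(v)) · u_1 = 0  (should be 0).
Result: proj_W(v) = (0, -9/22, 3/11, 9/22).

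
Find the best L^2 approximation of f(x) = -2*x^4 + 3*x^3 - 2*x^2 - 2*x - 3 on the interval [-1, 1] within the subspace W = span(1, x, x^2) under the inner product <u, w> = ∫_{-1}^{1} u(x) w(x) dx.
g(x) = -26*x^2/7 - x/5 - 99/35

The best approximation g ∈ W is the orthogonal projection of f onto W. Writing g = a_0 + a_1 x + a_2 x^2, the coefficients solve the normal equations G · a = b where
  G_{ij} = <φ_i, φ_j> and b_i = <f, φ_i>, with φ_0 = 1, φ_1 = x, φ_2 = x^2.
G =
  [2, 0, 2/3]
  [0, 2/3, 0]
  [2/3, 0, 2/5],
b = (-122/15, -2/15, -118/35).
Solving gives a_0 = -99/35, a_1 = -1/5, a_2 = -26/7, so
  g(x) = -26*x^2/7 - x/5 - 99/35.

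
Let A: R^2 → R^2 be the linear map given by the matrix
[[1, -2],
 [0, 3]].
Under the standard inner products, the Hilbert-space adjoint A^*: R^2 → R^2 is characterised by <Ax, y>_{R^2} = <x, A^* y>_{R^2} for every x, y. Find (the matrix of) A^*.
A^* = A^T =
[[1, 0],
 [-2, 3]]

For real matrices with standard dot products, the defining identity <Ax, y> = <x, A^* y> gives (Ax)^T y = x^T (A^*) y, i.e. x^T A^T y = x^T (A^*) y. Since this holds for all x, y, we must have A^* = A^T. Therefore
A^* =
[[1, 0],
 [-2, 3]].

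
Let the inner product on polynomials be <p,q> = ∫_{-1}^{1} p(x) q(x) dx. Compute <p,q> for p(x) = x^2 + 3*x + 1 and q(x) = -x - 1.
<p,q> = -14/3

Expand the product: p(x)·q(x) = -x^3 - 4*x^2 - 4*x - 1.
∫_{-1}^{1} of each monomial x^k gives [2/(k+1) if k even, 0 if k odd]. Integrating term-by-term (or equivalently evaluating the antiderivative F(x) = -x^4/4 - 4*x^3/3 - 2*x^2 - x at the endpoints):
  F(1) − F(−1) = -55/12 − (1/12) = -14/3.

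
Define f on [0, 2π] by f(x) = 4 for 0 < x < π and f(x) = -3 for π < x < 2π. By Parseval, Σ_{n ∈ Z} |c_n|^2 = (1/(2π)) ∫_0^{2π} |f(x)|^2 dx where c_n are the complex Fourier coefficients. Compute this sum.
Σ |c_n|^2 = 25/2

Parseval equates the L^2 energy of f (normalised by 1/(2π)) with the ℓ^2 sum of its Fourier coefficients: (1/(2π)) ∫_0^{2π} |f|^2 = Σ |c_n|^2.
Compute the left side: (1/(2π)) [∫_0^π 4^2 dx + ∫_π^{2π} (-3)^2 dx] = (1/(2π)) · (16π + 9π) = (16 + 9)/2 = 25/2.
So Σ_{n ∈ Z} |c_n|^2 = 25/2.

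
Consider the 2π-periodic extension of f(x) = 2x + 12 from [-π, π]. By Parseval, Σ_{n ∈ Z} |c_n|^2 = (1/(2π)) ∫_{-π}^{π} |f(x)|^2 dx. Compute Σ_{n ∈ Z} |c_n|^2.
Σ |c_n|^2 = 4π^2/3 + 144

Expand and integrate term by term over [-π, π]:
  ∫ (2x)^2 dx = 4·(2π^3/3); ∫ 2·2·(12)·x dx = 0 (odd integrand); ∫ 12^2 dx = 144·2π.
So (1/(2π)) ∫_{-π}^{π} (2x + 12)^2 dx = 4π^2/3 + 144 = 4π^2/3 + 144.
Parseval ⇒ Σ |c_n|^2 = 4π^2/3 + 144.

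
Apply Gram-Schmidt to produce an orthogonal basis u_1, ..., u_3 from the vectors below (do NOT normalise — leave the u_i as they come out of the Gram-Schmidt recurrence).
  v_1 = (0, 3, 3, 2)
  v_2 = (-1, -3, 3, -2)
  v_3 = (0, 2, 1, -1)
Orthogonal basis:
  u_1 = (0, 3, 3, 2)
  u_2 = (-1, -27/11, 39/11, -18/11)
  u_3 = (3/245, 527/490, 1/490, -396/245)

Apply the Gram-Schmidt recurrence
  u_1 = v_1
  u_i = v_i − Σ_{j<i} ((v_i · u_j) / (u_j · u_j)) · u_j.

Step by step this gives:
  u_1 = (0, 3, 3, 2)
  u_2 = (-1, -27/11, 39/11, -18/11)
  u_3 = (3/245, 527/490, 1/490, -396/245)

Orthogonality check:
  u_2 · u_1 = 0 (should be 0)
  u_3 · u_1 = 0 (should be 0)
  u_3 · u_2 = 0 (should be 0)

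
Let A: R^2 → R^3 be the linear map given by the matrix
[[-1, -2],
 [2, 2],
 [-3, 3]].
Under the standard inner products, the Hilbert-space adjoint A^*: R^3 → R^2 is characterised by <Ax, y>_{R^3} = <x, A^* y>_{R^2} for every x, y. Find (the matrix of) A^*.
A^* = A^T =
[[-1, 2, -3],
 [-2, 2, 3]]

For real matrices with standard dot products, the defining identity <Ax, y> = <x, A^* y> gives (Ax)^T y = x^T (A^*) y, i.e. x^T A^T y = x^T (A^*) y. Since this holds for all x, y, we must have A^* = A^T. Therefore
A^* =
[[-1, 2, -3],
 [-2, 2, 3]].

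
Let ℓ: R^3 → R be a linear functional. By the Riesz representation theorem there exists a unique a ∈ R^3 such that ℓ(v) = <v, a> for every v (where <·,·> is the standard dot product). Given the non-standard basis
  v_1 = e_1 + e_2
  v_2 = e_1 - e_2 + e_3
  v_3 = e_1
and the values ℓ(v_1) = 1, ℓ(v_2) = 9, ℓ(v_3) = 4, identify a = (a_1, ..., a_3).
a = (4, -3, 2)

Write a = (a_1, ..., a_3) in the standard basis. For each basis vector v_i, ℓ(v_i) = <v_i, a> is a linear equation in the a_j's. Collect the n equations into a matrix system V a = ℓ, where row i of V is v_i (expressed in the standard basis). Since V is invertible (lower-triangular with 1s on the diagonal, up to permutation), solve by back-substitution:
  V =
[[1, 1, 0],
 [1, -1, 1],
 [1, 0, 0]]
  V a = (1, 9, 4)
Solving gives a = (4, -3, 2).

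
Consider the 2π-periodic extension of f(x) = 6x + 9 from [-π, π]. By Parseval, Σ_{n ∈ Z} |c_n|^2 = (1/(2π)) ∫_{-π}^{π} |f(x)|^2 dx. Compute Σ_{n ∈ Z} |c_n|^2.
Σ |c_n|^2 = 12π^2 + 81

Expand and integrate term by term over [-π, π]:
  ∫ (6x)^2 dx = 36·(2π^3/3); ∫ 2·6·(9)·x dx = 0 (odd integrand); ∫ 9^2 dx = 81·2π.
So (1/(2π)) ∫_{-π}^{π} (6x + 9)^2 dx = 36π^2/3 + 81 = 12π^2 + 81.
Parseval ⇒ Σ |c_n|^2 = 12π^2 + 81.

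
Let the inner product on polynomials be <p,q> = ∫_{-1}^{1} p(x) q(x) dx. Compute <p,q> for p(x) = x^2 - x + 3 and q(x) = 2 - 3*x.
<p,q> = 46/3

Expand the product: p(x)·q(x) = -3*x^3 + 5*x^2 - 11*x + 6.
∫_{-1}^{1} of each monomial x^k gives [2/(k+1) if k even, 0 if k odd]. Integrating term-by-term (or equivalently evaluating the antiderivative F(x) = -3*x^4/4 + 5*x^3/3 - 11*x^2/2 + 6*x at the endpoints):
  F(1) − F(−1) = 17/12 − (-167/12) = 46/3.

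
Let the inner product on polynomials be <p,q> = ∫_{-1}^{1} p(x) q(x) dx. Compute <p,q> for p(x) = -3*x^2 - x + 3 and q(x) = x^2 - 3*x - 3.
<p,q> = -46/5

Expand the product: p(x)·q(x) = -3*x^4 + 8*x^3 + 15*x^2 - 6*x - 9.
∫_{-1}^{1} of each monomial x^k gives [2/(k+1) if k even, 0 if k odd]. Integrating term-by-term (or equivalently evaluating the antiderivative F(x) = -3*x^5/5 + 2*x^4 + 5*x^3 - 3*x^2 - 9*x at the endpoints):
  F(1) − F(−1) = -28/5 − (18/5) = -46/5.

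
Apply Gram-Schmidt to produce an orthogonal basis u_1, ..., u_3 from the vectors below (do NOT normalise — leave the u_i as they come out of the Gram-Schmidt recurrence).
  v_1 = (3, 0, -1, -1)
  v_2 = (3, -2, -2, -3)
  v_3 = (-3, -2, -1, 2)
Orthogonal basis:
  u_1 = (3, 0, -1, -1)
  u_2 = (-9/11, -2, -8/11, -19/11)
  u_3 = (1/10, -49/45, -71/45, 169/90)

Apply the Gram-Schmidt recurrence
  u_1 = v_1
  u_i = v_i − Σ_{j<i} ((v_i · u_j) / (u_j · u_j)) · u_j.

Step by step this gives:
  u_1 = (3, 0, -1, -1)
  u_2 = (-9/11, -2, -8/11, -19/11)
  u_3 = (1/10, -49/45, -71/45, 169/90)

Orthogonality check:
  u_2 · u_1 = 0 (should be 0)
  u_3 · u_1 = 0 (should be 0)
  u_3 · u_2 = 0 (should be 0)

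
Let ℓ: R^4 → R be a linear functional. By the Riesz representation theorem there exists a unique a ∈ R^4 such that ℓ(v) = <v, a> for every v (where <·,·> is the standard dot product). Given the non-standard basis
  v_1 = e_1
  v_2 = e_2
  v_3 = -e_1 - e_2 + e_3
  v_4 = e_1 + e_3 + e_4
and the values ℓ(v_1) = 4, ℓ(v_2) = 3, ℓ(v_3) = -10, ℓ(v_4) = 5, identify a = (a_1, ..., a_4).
a = (4, 3, -3, 4)

Write a = (a_1, ..., a_4) in the standard basis. For each basis vector v_i, ℓ(v_i) = <v_i, a> is a linear equation in the a_j's. Collect the n equations into a matrix system V a = ℓ, where row i of V is v_i (expressed in the standard basis). Since V is invertible (lower-triangular with 1s on the diagonal, up to permutation), solve by back-substitution:
  V =
[[1, 0, 0, 0],
 [0, 1, 0, 0],
 [-1, -1, 1, 0],
 [1, 0, 1, 1]]
  V a = (4, 3, -10, 5)
Solving gives a = (4, 3, -3, 4).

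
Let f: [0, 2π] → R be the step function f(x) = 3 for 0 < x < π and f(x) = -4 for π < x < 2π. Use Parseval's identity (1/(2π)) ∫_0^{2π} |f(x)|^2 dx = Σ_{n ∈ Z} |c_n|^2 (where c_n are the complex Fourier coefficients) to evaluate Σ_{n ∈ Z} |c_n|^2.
Σ |c_n|^2 = 25/2

Parseval equates the L^2 energy of f (normalised by 1/(2π)) with the ℓ^2 sum of its Fourier coefficients: (1/(2π)) ∫_0^{2π} |f|^2 = Σ |c_n|^2.
Compute the left side: (1/(2π)) [∫_0^π 3^2 dx + ∫_π^{2π} (-4)^2 dx] = (1/(2π)) · (9π + 16π) = (9 + 16)/2 = 25/2.
So Σ_{n ∈ Z} |c_n|^2 = 25/2.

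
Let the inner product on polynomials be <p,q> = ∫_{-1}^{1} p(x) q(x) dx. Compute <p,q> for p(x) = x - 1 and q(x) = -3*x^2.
<p,q> = 2

Expand the product: p(x)·q(x) = -3*x^3 + 3*x^2.
∫_{-1}^{1} of each monomial x^k gives [2/(k+1) if k even, 0 if k odd]. Integrating term-by-term (or equivalently evaluating the antiderivative F(x) = -3*x^4/4 + x^3 at the endpoints):
  F(1) − F(−1) = 1/4 − (-7/4) = 2.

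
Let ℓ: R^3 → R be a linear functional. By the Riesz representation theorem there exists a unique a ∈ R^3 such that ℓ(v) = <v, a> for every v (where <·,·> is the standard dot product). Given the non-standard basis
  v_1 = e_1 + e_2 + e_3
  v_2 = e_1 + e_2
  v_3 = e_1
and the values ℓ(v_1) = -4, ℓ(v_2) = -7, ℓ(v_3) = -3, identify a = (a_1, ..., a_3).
a = (-3, -4, 3)

Write a = (a_1, ..., a_3) in the standard basis. For each basis vector v_i, ℓ(v_i) = <v_i, a> is a linear equation in the a_j's. Collect the n equations into a matrix system V a = ℓ, where row i of V is v_i (expressed in the standard basis). Since V is invertible (lower-triangular with 1s on the diagonal, up to permutation), solve by back-substitution:
  V =
[[1, 1, 1],
 [1, 1, 0],
 [1, 0, 0]]
  V a = (-4, -7, -3)
Solving gives a = (-3, -4, 3).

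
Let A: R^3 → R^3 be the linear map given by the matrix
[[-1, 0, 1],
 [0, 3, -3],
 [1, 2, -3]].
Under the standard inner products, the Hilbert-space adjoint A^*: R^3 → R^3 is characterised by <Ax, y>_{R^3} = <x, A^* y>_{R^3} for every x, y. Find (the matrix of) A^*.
A^* = A^T =
[[-1, 0, 1],
 [0, 3, 2],
 [1, -3, -3]]

For real matrices with standard dot products, the defining identity <Ax, y> = <x, A^* y> gives (Ax)^T y = x^T (A^*) y, i.e. x^T A^T y = x^T (A^*) y. Since this holds for all x, y, we must have A^* = A^T. Therefore
A^* =
[[-1, 0, 1],
 [0, 3, 2],
 [1, -3, -3]].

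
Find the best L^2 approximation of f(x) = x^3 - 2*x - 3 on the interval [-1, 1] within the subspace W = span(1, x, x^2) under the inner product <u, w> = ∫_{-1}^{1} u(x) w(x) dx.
g(x) = -7*x/5 - 3

The best approximation g ∈ W is the orthogonal projection of f onto W. Writing g = a_0 + a_1 x + a_2 x^2, the coefficients solve the normal equations G · a = b where
  G_{ij} = <φ_i, φ_j> and b_i = <f, φ_i>, with φ_0 = 1, φ_1 = x, φ_2 = x^2.
G =
  [2, 0, 2/3]
  [0, 2/3, 0]
  [2/3, 0, 2/5],
b = (-6, -14/15, -2).
Solving gives a_0 = -3, a_1 = -7/5, a_2 = 0, so
  g(x) = -7*x/5 - 3.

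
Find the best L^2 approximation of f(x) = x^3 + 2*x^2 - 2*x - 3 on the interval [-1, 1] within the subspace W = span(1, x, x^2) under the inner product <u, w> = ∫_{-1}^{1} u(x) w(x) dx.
g(x) = 2*x^2 - 7*x/5 - 3

The best approximation g ∈ W is the orthogonal projection of f onto W. Writing g = a_0 + a_1 x + a_2 x^2, the coefficients solve the normal equations G · a = b where
  G_{ij} = <φ_i, φ_j> and b_i = <f, φ_i>, with φ_0 = 1, φ_1 = x, φ_2 = x^2.
G =
  [2, 0, 2/3]
  [0, 2/3, 0]
  [2/3, 0, 2/5],
b = (-14/3, -14/15, -6/5).
Solving gives a_0 = -3, a_1 = -7/5, a_2 = 2, so
  g(x) = 2*x^2 - 7*x/5 - 3.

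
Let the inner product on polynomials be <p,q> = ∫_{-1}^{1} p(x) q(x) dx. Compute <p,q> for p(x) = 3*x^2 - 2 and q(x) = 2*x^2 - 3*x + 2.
<p,q> = -64/15

Expand the product: p(x)·q(x) = 6*x^4 - 9*x^3 + 2*x^2 + 6*x - 4.
∫_{-1}^{1} of each monomial x^k gives [2/(k+1) if k even, 0 if k odd]. Integrating term-by-term (or equivalently evaluating the antiderivative F(x) = 6*x^5/5 - 9*x^4/4 + 2*x^3/3 + 3*x^2 - 4*x at the endpoints):
  F(1) − F(−1) = -83/60 − (173/60) = -64/15.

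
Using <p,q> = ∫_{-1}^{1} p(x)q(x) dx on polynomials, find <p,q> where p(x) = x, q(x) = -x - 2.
<p,q> = -2/3

Expand the product: p(x)·q(x) = -x^2 - 2*x.
∫_{-1}^{1} of each monomial x^k gives [2/(k+1) if k even, 0 if k odd]. Integrating term-by-term (or equivalently evaluating the antiderivative F(x) = -x^3/3 - x^2 at the endpoints):
  F(1) − F(−1) = -4/3 − (-2/3) = -2/3.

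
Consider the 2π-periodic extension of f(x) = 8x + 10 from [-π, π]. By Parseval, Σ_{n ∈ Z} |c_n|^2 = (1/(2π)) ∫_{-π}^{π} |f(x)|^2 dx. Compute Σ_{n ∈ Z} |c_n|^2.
Σ |c_n|^2 = 64π^2/3 + 100

Expand and integrate term by term over [-π, π]:
  ∫ (8x)^2 dx = 64·(2π^3/3); ∫ 2·8·(10)·x dx = 0 (odd integrand); ∫ 10^2 dx = 100·2π.
So (1/(2π)) ∫_{-π}^{π} (8x + 10)^2 dx = 64π^2/3 + 100 = 64π^2/3 + 100.
Parseval ⇒ Σ |c_n|^2 = 64π^2/3 + 100.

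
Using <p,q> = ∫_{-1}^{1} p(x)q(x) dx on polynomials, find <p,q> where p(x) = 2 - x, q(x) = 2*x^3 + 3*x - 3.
<p,q> = -74/5

Expand the product: p(x)·q(x) = -2*x^4 + 4*x^3 - 3*x^2 + 9*x - 6.
∫_{-1}^{1} of each monomial x^k gives [2/(k+1) if k even, 0 if k odd]. Integrating term-by-term (or equivalently evaluating the antiderivative F(x) = -2*x^5/5 + x^4 - x^3 + 9*x^2/2 - 6*x at the endpoints):
  F(1) − F(−1) = -19/10 − (129/10) = -74/5.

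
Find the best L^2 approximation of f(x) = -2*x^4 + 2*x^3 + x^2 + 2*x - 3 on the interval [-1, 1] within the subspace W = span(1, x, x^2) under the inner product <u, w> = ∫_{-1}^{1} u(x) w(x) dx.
g(x) = -5*x^2/7 + 16*x/5 - 99/35

The best approximation g ∈ W is the orthogonal projection of f onto W. Writing g = a_0 + a_1 x + a_2 x^2, the coefficients solve the normal equations G · a = b where
  G_{ij} = <φ_i, φ_j> and b_i = <f, φ_i>, with φ_0 = 1, φ_1 = x, φ_2 = x^2.
G =
  [2, 0, 2/3]
  [0, 2/3, 0]
  [2/3, 0, 2/5],
b = (-92/15, 32/15, -76/35).
Solving gives a_0 = -99/35, a_1 = 16/5, a_2 = -5/7, so
  g(x) = -5*x^2/7 + 16*x/5 - 99/35.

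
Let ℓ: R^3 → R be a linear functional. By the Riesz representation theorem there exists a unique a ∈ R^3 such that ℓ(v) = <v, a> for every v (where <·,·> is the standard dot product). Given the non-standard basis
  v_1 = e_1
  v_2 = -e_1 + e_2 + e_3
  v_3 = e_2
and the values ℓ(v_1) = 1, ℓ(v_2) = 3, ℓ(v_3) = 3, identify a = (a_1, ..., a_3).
a = (1, 3, 1)

Write a = (a_1, ..., a_3) in the standard basis. For each basis vector v_i, ℓ(v_i) = <v_i, a> is a linear equation in the a_j's. Collect the n equations into a matrix system V a = ℓ, where row i of V is v_i (expressed in the standard basis). Since V is invertible (lower-triangular with 1s on the diagonal, up to permutation), solve by back-substitution:
  V =
[[1, 0, 0],
 [-1, 1, 1],
 [0, 1, 0]]
  V a = (1, 3, 3)
Solving gives a = (1, 3, 1).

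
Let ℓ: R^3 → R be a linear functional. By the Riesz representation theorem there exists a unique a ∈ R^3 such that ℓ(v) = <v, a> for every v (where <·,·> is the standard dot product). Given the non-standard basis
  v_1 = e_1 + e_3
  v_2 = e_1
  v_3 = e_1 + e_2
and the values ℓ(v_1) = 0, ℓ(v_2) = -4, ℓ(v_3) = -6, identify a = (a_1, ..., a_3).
a = (-4, -2, 4)

Write a = (a_1, ..., a_3) in the standard basis. For each basis vector v_i, ℓ(v_i) = <v_i, a> is a linear equation in the a_j's. Collect the n equations into a matrix system V a = ℓ, where row i of V is v_i (expressed in the standard basis). Since V is invertible (lower-triangular with 1s on the diagonal, up to permutation), solve by back-substitution:
  V =
[[1, 0, 1],
 [1, 0, 0],
 [1, 1, 0]]
  V a = (0, -4, -6)
Solving gives a = (-4, -2, 4).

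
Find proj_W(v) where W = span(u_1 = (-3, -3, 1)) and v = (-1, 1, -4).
proj_W(v) = (12/19, 12/19, -4/19)

Set up U = [u_1 | ... | u_1] ∈ R^(3×1). The projector onto W = col(U) is P = U (U^T U)^(-1) U^T.
Compute U^T U =
  [19],
and U^T v = (-4).
Solve U^T U · c = U^T v for the coefficients: c = (-4/19). The projection is proj_W(v) = U c.
Check: (v - proj_W(v)) · u_1 = 0  (should be 0).
Result: proj_W(v) = (12/19, 12/19, -4/19).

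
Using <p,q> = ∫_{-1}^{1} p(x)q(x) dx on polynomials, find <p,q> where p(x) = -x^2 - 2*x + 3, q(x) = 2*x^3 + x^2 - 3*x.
<p,q> = 4

Expand the product: p(x)·q(x) = -2*x^5 - 5*x^4 + 7*x^3 + 9*x^2 - 9*x.
∫_{-1}^{1} of each monomial x^k gives [2/(k+1) if k even, 0 if k odd]. Integrating term-by-term (or equivalently evaluating the antiderivative F(x) = -x^6/3 - x^5 + 7*x^4/4 + 3*x^3 - 9*x^2/2 at the endpoints):
  F(1) − F(−1) = -13/12 − (-61/12) = 4.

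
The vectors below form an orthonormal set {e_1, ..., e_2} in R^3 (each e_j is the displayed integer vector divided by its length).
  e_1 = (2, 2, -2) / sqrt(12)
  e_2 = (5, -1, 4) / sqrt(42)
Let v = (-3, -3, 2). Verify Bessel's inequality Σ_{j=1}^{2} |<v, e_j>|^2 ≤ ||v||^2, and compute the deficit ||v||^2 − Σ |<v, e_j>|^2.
Σ |<v, e_j>|^2 = 152/7; ||v||^2 = 22; deficit = 2/7

Write each e_j = u_j / sqrt(<u_j, u_j>) where u_j is the displayed integer vector. Then <v, e_j> = <v, u_j> / sqrt(<u_j, u_j>), so |<v, e_j>|^2 = <v, u_j>^2 / <u_j, u_j>.
Coefficients: <v, e_1> = -16/sqrt(12), <v, e_2> = -4/sqrt(42).
Square and sum: Σ |<v, e_j>|^2 = 152/7.
Compute ||v||^2 = v·v = 22.
Deficit = 22 − 152/7 = 2/7 ≥ 0, confirming Bessel's inequality. (The deficit equals ||v − Σ <v,e_j> e_j||^2, the squared distance from v to span{e_j}.)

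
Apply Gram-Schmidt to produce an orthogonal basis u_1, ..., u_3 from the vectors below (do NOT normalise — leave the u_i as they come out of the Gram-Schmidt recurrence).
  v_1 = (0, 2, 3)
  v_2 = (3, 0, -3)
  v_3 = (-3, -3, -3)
Orthogonal basis:
  u_1 = (0, 2, 3)
  u_2 = (3, 18/13, -12/13)
  u_3 = (-6/17, 9/17, -6/17)

Apply the Gram-Schmidt recurrence
  u_1 = v_1
  u_i = v_i − Σ_{j<i} ((v_i · u_j) / (u_j · u_j)) · u_j.

Step by step this gives:
  u_1 = (0, 2, 3)
  u_2 = (3, 18/13, -12/13)
  u_3 = (-6/17, 9/17, -6/17)

Orthogonality check:
  u_2 · u_1 = 0 (should be 0)
  u_3 · u_1 = 0 (should be 0)
  u_3 · u_2 = 0 (should be 0)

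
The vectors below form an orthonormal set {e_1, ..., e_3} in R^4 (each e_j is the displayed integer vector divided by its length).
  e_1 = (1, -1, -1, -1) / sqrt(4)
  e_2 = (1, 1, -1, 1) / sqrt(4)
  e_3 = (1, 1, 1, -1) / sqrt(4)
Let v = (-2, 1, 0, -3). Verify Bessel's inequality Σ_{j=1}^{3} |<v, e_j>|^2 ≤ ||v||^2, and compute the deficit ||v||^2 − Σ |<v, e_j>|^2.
Σ |<v, e_j>|^2 = 5; ||v||^2 = 14; deficit = 9

Write each e_j = u_j / sqrt(<u_j, u_j>) where u_j is the displayed integer vector. Then <v, e_j> = <v, u_j> / sqrt(<u_j, u_j>), so |<v, e_j>|^2 = <v, u_j>^2 / <u_j, u_j>.
Coefficients: <v, e_1> = 0/sqrt(4), <v, e_2> = -4/sqrt(4), <v, e_3> = 2/sqrt(4).
Square and sum: Σ |<v, e_j>|^2 = 5.
Compute ||v||^2 = v·v = 14.
Deficit = 14 − 5 = 9 ≥ 0, confirming Bessel's inequality. (The deficit equals ||v − Σ <v,e_j> e_j||^2, the squared distance from v to span{e_j}.)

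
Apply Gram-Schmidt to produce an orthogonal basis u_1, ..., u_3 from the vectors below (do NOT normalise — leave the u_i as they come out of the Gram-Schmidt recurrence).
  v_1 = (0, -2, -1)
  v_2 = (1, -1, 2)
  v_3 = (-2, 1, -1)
Orthogonal basis:
  u_1 = (0, -2, -1)
  u_2 = (1, -1, 2)
  u_3 = (-7/6, -7/30, 7/15)

Apply the Gram-Schmidt recurrence
  u_1 = v_1
  u_i = v_i − Σ_{j<i} ((v_i · u_j) / (u_j · u_j)) · u_j.

Step by step this gives:
  u_1 = (0, -2, -1)
  u_2 = (1, -1, 2)
  u_3 = (-7/6, -7/30, 7/15)

Orthogonality check:
  u_2 · u_1 = 0 (should be 0)
  u_3 · u_1 = 0 (should be 0)
  u_3 · u_2 = 0 (should be 0)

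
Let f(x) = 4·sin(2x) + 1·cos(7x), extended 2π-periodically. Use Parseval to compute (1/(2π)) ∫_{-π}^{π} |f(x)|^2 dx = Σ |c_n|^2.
Σ |c_n|^2 = 17/2

Expand |f|^2 and use orthogonality of {sin(nx), cos(mx)} on [-π, π]:
  ∫_{-π}^{π} sin(nx)^2 dx = π, ∫ cos(mx)^2 dx = π, and cross terms integrate to 0.
So ∫_{-π}^{π} f(x)^2 dx = 4^2 · π + 1^2 · π = (16 + 1)π.
Divide by 2π: (16 + 1)/2 = 17/2.
By Parseval, this equals Σ |c_n|^2.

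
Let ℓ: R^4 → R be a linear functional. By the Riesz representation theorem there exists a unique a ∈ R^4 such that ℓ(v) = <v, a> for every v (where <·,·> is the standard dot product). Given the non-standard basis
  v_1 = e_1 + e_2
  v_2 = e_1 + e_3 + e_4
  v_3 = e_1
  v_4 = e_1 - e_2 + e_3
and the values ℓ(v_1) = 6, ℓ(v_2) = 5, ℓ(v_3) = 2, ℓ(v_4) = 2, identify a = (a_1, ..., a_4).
a = (2, 4, 4, -1)

Write a = (a_1, ..., a_4) in the standard basis. For each basis vector v_i, ℓ(v_i) = <v_i, a> is a linear equation in the a_j's. Collect the n equations into a matrix system V a = ℓ, where row i of V is v_i (expressed in the standard basis). Since V is invertible (lower-triangular with 1s on the diagonal, up to permutation), solve by back-substitution:
  V =
[[1, 1, 0, 0],
 [1, 0, 1, 1],
 [1, 0, 0, 0],
 [1, -1, 1, 0]]
  V a = (6, 5, 2, 2)
Solving gives a = (2, 4, 4, -1).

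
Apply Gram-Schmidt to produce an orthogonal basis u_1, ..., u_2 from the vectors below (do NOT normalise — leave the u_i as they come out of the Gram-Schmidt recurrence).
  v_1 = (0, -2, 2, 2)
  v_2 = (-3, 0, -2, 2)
Orthogonal basis:
  u_1 = (0, -2, 2, 2)
  u_2 = (-3, 0, -2, 2)

Apply the Gram-Schmidt recurrence
  u_1 = v_1
  u_i = v_i − Σ_{j<i} ((v_i · u_j) / (u_j · u_j)) · u_j.

Step by step this gives:
  u_1 = (0, -2, 2, 2)
  u_2 = (-3, 0, -2, 2)

Orthogonality check:
  u_2 · u_1 = 0 (should be 0)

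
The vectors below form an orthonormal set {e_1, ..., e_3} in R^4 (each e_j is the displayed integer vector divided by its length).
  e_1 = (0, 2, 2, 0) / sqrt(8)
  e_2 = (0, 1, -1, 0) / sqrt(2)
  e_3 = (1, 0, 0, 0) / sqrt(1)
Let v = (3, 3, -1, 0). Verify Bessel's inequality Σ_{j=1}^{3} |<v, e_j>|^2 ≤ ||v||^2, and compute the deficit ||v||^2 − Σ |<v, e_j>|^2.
Σ |<v, e_j>|^2 = 19; ||v||^2 = 19; deficit = 0

Write each e_j = u_j / sqrt(<u_j, u_j>) where u_j is the displayed integer vector. Then <v, e_j> = <v, u_j> / sqrt(<u_j, u_j>), so |<v, e_j>|^2 = <v, u_j>^2 / <u_j, u_j>.
Coefficients: <v, e_1> = 4/sqrt(8), <v, e_2> = 4/sqrt(2), <v, e_3> = 3/sqrt(1).
Square and sum: Σ |<v, e_j>|^2 = 19.
Compute ||v||^2 = v·v = 19.
Deficit = 19 − 19 = 0 ≥ 0, confirming Bessel's inequality. (The deficit equals ||v − Σ <v,e_j> e_j||^2, the squared distance from v to span{e_j}.)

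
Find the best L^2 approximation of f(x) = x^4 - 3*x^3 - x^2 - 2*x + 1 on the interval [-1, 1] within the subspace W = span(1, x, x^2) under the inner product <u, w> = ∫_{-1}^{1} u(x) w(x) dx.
g(x) = -x^2/7 - 19*x/5 + 32/35

The best approximation g ∈ W is the orthogonal projection of f onto W. Writing g = a_0 + a_1 x + a_2 x^2, the coefficients solve the normal equations G · a = b where
  G_{ij} = <φ_i, φ_j> and b_i = <f, φ_i>, with φ_0 = 1, φ_1 = x, φ_2 = x^2.
G =
  [2, 0, 2/3]
  [0, 2/3, 0]
  [2/3, 0, 2/5],
b = (26/15, -38/15, 58/105).
Solving gives a_0 = 32/35, a_1 = -19/5, a_2 = -1/7, so
  g(x) = -x^2/7 - 19*x/5 + 32/35.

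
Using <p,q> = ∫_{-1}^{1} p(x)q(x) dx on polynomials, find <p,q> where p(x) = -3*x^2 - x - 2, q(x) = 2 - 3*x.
<p,q> = -10

Expand the product: p(x)·q(x) = 9*x^3 - 3*x^2 + 4*x - 4.
∫_{-1}^{1} of each monomial x^k gives [2/(k+1) if k even, 0 if k odd]. Integrating term-by-term (or equivalently evaluating the antiderivative F(x) = 9*x^4/4 - x^3 + 2*x^2 - 4*x at the endpoints):
  F(1) − F(−1) = -3/4 − (37/4) = -10.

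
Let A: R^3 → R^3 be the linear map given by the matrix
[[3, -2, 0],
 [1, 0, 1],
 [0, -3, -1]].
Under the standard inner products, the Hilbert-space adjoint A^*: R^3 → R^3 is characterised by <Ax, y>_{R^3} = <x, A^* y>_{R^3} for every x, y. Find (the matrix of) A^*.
A^* = A^T =
[[3, 1, 0],
 [-2, 0, -3],
 [0, 1, -1]]

For real matrices with standard dot products, the defining identity <Ax, y> = <x, A^* y> gives (Ax)^T y = x^T (A^*) y, i.e. x^T A^T y = x^T (A^*) y. Since this holds for all x, y, we must have A^* = A^T. Therefore
A^* =
[[3, 1, 0],
 [-2, 0, -3],
 [0, 1, -1]].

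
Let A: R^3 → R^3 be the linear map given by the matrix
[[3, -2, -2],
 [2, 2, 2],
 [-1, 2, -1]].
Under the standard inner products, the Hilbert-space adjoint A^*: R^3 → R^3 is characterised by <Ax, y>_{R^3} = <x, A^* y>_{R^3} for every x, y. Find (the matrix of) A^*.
A^* = A^T =
[[3, 2, -1],
 [-2, 2, 2],
 [-2, 2, -1]]

For real matrices with standard dot products, the defining identity <Ax, y> = <x, A^* y> gives (Ax)^T y = x^T (A^*) y, i.e. x^T A^T y = x^T (A^*) y. Since this holds for all x, y, we must have A^* = A^T. Therefore
A^* =
[[3, 2, -1],
 [-2, 2, 2],
 [-2, 2, -1]].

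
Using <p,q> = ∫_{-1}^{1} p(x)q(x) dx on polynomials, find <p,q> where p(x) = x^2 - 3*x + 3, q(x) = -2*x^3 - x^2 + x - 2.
<p,q> = -46/3

Expand the product: p(x)·q(x) = -2*x^5 + 5*x^4 - 2*x^3 - 8*x^2 + 9*x - 6.
∫_{-1}^{1} of each monomial x^k gives [2/(k+1) if k even, 0 if k odd]. Integrating term-by-term (or equivalently evaluating the antiderivative F(x) = -x^6/3 + x^5 - x^4/2 - 8*x^3/3 + 9*x^2/2 - 6*x at the endpoints):
  F(1) − F(−1) = -4 − (34/3) = -46/3.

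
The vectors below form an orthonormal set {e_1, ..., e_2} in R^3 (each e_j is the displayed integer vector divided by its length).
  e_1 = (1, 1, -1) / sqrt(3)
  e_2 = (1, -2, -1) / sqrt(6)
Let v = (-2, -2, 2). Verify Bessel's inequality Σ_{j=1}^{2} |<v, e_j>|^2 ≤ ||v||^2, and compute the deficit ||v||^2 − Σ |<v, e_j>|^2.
Σ |<v, e_j>|^2 = 12; ||v||^2 = 12; deficit = 0

Write each e_j = u_j / sqrt(<u_j, u_j>) where u_j is the displayed integer vector. Then <v, e_j> = <v, u_j> / sqrt(<u_j, u_j>), so |<v, e_j>|^2 = <v, u_j>^2 / <u_j, u_j>.
Coefficients: <v, e_1> = -6/sqrt(3), <v, e_2> = 0/sqrt(6).
Square and sum: Σ |<v, e_j>|^2 = 12.
Compute ||v||^2 = v·v = 12.
Deficit = 12 − 12 = 0 ≥ 0, confirming Bessel's inequality. (The deficit equals ||v − Σ <v,e_j> e_j||^2, the squared distance from v to span{e_j}.)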